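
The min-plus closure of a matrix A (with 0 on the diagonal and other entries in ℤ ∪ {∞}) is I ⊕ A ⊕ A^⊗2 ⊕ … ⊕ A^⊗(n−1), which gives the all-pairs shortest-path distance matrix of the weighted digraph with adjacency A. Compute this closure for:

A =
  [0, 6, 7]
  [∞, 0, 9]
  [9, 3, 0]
Closure =
  [0, 6, 7]
  [18, 0, 9]
  [9, 3, 0]

This is the Floyd-Warshall all-pairs shortest-path computation. For each intermediate vertex k = 0, 1, …, 2, update dist[i][j] ← min(dist[i][j], dist[i][k] + dist[k][j]). The final matrix gives, for each (i, j), the minimum total weight of any directed path from i to j (possibly empty when i = j).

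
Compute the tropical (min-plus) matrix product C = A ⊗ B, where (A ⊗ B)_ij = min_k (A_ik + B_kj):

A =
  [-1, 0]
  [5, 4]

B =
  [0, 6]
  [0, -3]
A ⊗ B =
  [-1, -3]
  [4, 1]

Apply the min-plus product entry-by-entry:
  C[0][0] = min over k of (A[0][0] + B[0][0] = -1 + 0 = -1, A[0][1] + B[1][0] = 0 + 0 = 0) = -1 (attained at k = 0)
  C[0][1] = min over k of (A[0][0] + B[0][1] = -1 + 6 = 5, A[0][1] + B[1][1] = 0 + -3 = -3) = -3 (attained at k = 1)
  C[1][0] = min over k of (A[1][0] + B[0][0] = 5 + 0 = 5, A[1][1] + B[1][0] = 4 + 0 = 4) = 4 (attained at k = 1)
  C[1][1] = min over k of (A[1][0] + B[0][1] = 5 + 6 = 11, A[1][1] + B[1][1] = 4 + -3 = 1) = 1 (attained at k = 1)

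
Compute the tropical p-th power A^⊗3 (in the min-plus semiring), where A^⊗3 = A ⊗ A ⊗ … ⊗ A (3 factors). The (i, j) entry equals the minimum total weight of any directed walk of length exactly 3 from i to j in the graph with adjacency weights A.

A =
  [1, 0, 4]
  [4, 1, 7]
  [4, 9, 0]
A^⊗3 =
  [3, 2, 4]
  [6, 3, 7]
  [4, 4, 0]

Each entry (A^⊗3)_ij equals the minimum over all length-3 walks i = v_0 → v_1 → … → v_3 = j of Σ_t A[v_t][v_{t+1}]. For example, for (i, j) = (0, 2) we minimise over 9 possible intermediate vertex sequences; the minimum is 4, attained along the walk 0 → 2 → 2 → 2.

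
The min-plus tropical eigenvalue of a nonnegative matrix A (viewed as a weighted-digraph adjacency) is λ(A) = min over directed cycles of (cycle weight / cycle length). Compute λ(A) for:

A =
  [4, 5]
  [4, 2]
λ(A) = 2

Enumerate directed cycles and compute their means (weight / length). Sample:
  cycle 0 → 0: weight = 4, length = 1, mean = 4/1 ≈ 4.000
  cycle 1 → 1: weight = 2, length = 1, mean = 2/1 ≈ 2.000
  cycle 0 → 1 → 0: weight = 9, length = 2, mean = 9/2 ≈ 4.500
  cycle 1 → 0 → 1: weight = 9, length = 2, mean = 9/2 ≈ 4.500
Minimum mean = 2.000, attained e.g. along the cycle 1 → 1 with weight 2 and length 1. So λ(A) = 2/1 = 2.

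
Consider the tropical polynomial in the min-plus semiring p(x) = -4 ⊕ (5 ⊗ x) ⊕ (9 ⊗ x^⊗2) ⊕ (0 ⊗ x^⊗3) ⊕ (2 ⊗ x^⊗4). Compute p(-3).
p(-3) = -10

A tropical monomial a ⊗ x^⊗i evaluates to a + i · x. Evaluating each term at x = -3:
  Term 0 contributes -4 + 0 · -3 = -4
  Term 1 contributes 5 + 1 · -3 = 2
  Term 2 contributes 9 + 2 · -3 = 3
  Term 3 contributes 0 + 3 · -3 = -9
  Term 4 contributes 2 + 4 · -3 = -10
p(-3) = ⊕ of these = min[-4, 2, 3, -9, -10] = -10.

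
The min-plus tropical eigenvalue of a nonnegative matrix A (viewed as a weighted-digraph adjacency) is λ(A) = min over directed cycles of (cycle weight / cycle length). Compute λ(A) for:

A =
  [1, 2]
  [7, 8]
λ(A) = 1

Enumerate directed cycles and compute their means (weight / length). Sample:
  cycle 0 → 0: weight = 1, length = 1, mean = 1/1 ≈ 1.000
  cycle 1 → 1: weight = 8, length = 1, mean = 8/1 ≈ 8.000
  cycle 0 → 1 → 0: weight = 9, length = 2, mean = 9/2 ≈ 4.500
  cycle 1 → 0 → 1: weight = 9, length = 2, mean = 9/2 ≈ 4.500
Minimum mean = 1.000, attained e.g. along the cycle 0 → 0 with weight 1 and length 1. So λ(A) = 1/1 = 1.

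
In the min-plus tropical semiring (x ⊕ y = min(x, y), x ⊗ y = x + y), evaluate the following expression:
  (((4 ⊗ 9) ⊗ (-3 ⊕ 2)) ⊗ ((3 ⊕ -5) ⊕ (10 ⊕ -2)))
(((4 ⊗ 9) ⊗ (-3 ⊕ 2)) ⊗ ((3 ⊕ -5) ⊕ (10 ⊕ -2))) = 5

Expand innermost to outermost. Recall ⊕ takes the minimum of its arguments and ⊗ takes their sum. Working out the expression (((4 ⊗ 9) ⊗ (-3 ⊕ 2)) ⊗ ((3 ⊕ -5) ⊕ (10 ⊕ -2))) gives 5.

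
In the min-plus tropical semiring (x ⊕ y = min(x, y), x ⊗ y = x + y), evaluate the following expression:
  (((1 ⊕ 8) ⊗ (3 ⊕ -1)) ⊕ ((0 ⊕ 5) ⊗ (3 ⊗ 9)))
(((1 ⊕ 8) ⊗ (3 ⊕ -1)) ⊕ ((0 ⊕ 5) ⊗ (3 ⊗ 9))) = 0

Expand innermost to outermost. Recall ⊕ takes the minimum of its arguments and ⊗ takes their sum. Working out the expression (((1 ⊕ 8) ⊗ (3 ⊕ -1)) ⊕ ((0 ⊕ 5) ⊗ (3 ⊗ 9))) gives 0.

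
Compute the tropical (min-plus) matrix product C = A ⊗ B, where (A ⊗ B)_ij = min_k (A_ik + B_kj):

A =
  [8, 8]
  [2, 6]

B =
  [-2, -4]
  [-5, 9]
A ⊗ B =
  [3, 4]
  [0, -2]

Apply the min-plus product entry-by-entry:
  C[0][0] = min over k of (A[0][0] + B[0][0] = 8 + -2 = 6, A[0][1] + B[1][0] = 8 + -5 = 3) = 3 (attained at k = 1)
  C[0][1] = min over k of (A[0][0] + B[0][1] = 8 + -4 = 4, A[0][1] + B[1][1] = 8 + 9 = 17) = 4 (attained at k = 0)
  C[1][0] = min over k of (A[1][0] + B[0][0] = 2 + -2 = 0, A[1][1] + B[1][0] = 6 + -5 = 1) = 0 (attained at k = 0)
  C[1][1] = min over k of (A[1][0] + B[0][1] = 2 + -4 = -2, A[1][1] + B[1][1] = 6 + 9 = 15) = -2 (attained at k = 0)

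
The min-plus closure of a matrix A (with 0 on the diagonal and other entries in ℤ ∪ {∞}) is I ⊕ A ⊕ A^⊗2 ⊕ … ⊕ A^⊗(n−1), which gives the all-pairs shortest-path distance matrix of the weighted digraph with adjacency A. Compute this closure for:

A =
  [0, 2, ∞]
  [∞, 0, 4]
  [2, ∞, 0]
Closure =
  [0, 2, 6]
  [6, 0, 4]
  [2, 4, 0]

This is the Floyd-Warshall all-pairs shortest-path computation. For each intermediate vertex k = 0, 1, …, 2, update dist[i][j] ← min(dist[i][j], dist[i][k] + dist[k][j]). The final matrix gives, for each (i, j), the minimum total weight of any directed path from i to j (possibly empty when i = j).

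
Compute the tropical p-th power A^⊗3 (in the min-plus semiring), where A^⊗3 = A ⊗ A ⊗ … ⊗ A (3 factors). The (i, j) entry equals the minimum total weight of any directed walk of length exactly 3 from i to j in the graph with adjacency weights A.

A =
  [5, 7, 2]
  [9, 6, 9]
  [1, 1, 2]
A^⊗3 =
  [5, 5, 5]
  [12, 12, 12]
  [4, 4, 5]

Each entry (A^⊗3)_ij equals the minimum over all length-3 walks i = v_0 → v_1 → … → v_3 = j of Σ_t A[v_t][v_{t+1}]. For example, for (i, j) = (0, 2) we minimise over 9 possible intermediate vertex sequences; the minimum is 5, attained along the walk 0 → 2 → 0 → 2.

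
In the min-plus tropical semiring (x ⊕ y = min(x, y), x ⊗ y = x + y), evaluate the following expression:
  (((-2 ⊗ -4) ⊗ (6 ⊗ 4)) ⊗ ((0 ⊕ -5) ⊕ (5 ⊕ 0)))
(((-2 ⊗ -4) ⊗ (6 ⊗ 4)) ⊗ ((0 ⊕ -5) ⊕ (5 ⊕ 0))) = -1

Expand innermost to outermost. Recall ⊕ takes the minimum of its arguments and ⊗ takes their sum. Working out the expression (((-2 ⊗ -4) ⊗ (6 ⊗ 4)) ⊗ ((0 ⊕ -5) ⊕ (5 ⊕ 0))) gives -1.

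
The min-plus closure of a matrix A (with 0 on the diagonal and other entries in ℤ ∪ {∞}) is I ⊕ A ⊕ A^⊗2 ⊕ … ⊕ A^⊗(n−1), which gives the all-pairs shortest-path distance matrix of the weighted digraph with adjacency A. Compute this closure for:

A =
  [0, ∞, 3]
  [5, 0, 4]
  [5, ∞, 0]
Closure =
  [0, ∞, 3]
  [5, 0, 4]
  [5, ∞, 0]

This is the Floyd-Warshall all-pairs shortest-path computation. For each intermediate vertex k = 0, 1, …, 2, update dist[i][j] ← min(dist[i][j], dist[i][k] + dist[k][j]). The final matrix gives, for each (i, j), the minimum total weight of any directed path from i to j (possibly empty when i = j).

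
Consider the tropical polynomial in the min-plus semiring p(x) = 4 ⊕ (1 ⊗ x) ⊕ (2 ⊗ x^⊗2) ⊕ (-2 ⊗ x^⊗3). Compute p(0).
p(0) = -2

A tropical monomial a ⊗ x^⊗i evaluates to a + i · x. Evaluating each term at x = 0:
  Term 0 contributes 4 + 0 · 0 = 4
  Term 1 contributes 1 + 1 · 0 = 1
  Term 2 contributes 2 + 2 · 0 = 2
  Term 3 contributes -2 + 3 · 0 = -2
p(0) = ⊕ of these = min[4, 1, 2, -2] = -2.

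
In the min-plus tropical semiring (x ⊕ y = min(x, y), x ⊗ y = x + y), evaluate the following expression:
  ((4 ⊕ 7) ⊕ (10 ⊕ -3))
((4 ⊕ 7) ⊕ (10 ⊕ -3)) = -3

Expand innermost to outermost. Recall ⊕ takes the minimum of its arguments and ⊗ takes their sum. Working out the expression ((4 ⊕ 7) ⊕ (10 ⊕ -3)) gives -3.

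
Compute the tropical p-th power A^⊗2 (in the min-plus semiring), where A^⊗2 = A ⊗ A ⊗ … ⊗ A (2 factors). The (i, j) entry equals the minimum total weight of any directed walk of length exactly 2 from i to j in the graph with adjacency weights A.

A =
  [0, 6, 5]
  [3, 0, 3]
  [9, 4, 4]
A^⊗2 =
  [0, 6, 5]
  [3, 0, 3]
  [7, 4, 7]

Each entry (A^⊗2)_ij equals the minimum over all length-2 walks i = v_0 → v_1 → … → v_2 = j of Σ_t A[v_t][v_{t+1}]. For example, for (i, j) = (0, 2) we minimise over 3 possible intermediate vertex sequences; the minimum is 5, attained along the walk 0 → 0 → 2.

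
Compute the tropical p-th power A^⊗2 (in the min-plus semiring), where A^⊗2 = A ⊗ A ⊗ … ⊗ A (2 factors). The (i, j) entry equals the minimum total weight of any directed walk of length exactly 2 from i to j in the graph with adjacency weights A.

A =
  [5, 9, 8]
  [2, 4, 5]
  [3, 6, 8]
A^⊗2 =
  [10, 13, 13]
  [6, 8, 9]
  [8, 10, 11]

Each entry (A^⊗2)_ij equals the minimum over all length-2 walks i = v_0 → v_1 → … → v_2 = j of Σ_t A[v_t][v_{t+1}]. For example, for (i, j) = (0, 2) we minimise over 3 possible intermediate vertex sequences; the minimum is 13, attained along the walk 0 → 0 → 2.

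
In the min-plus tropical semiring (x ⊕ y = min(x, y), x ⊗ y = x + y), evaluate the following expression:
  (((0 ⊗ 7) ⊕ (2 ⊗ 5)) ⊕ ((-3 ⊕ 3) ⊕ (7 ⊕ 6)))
(((0 ⊗ 7) ⊕ (2 ⊗ 5)) ⊕ ((-3 ⊕ 3) ⊕ (7 ⊕ 6))) = -3

Expand innermost to outermost. Recall ⊕ takes the minimum of its arguments and ⊗ takes their sum. Working out the expression (((0 ⊗ 7) ⊕ (2 ⊗ 5)) ⊕ ((-3 ⊕ 3) ⊕ (7 ⊕ 6))) gives -3.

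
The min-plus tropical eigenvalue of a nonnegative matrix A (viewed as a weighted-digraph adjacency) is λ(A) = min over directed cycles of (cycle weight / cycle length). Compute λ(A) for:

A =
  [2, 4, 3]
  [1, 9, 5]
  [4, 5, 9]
λ(A) = 2

Enumerate directed cycles and compute their means (weight / length). Sample:
  cycle 0 → 0: weight = 2, length = 1, mean = 2/1 ≈ 2.000
  cycle 1 → 1: weight = 9, length = 1, mean = 9/1 ≈ 9.000
  cycle 2 → 2: weight = 9, length = 1, mean = 9/1 ≈ 9.000
  cycle 0 → 1 → 0: weight = 5, length = 2, mean = 5/2 ≈ 2.500
  cycle 0 → 2 → 0: weight = 7, length = 2, mean = 7/2 ≈ 3.500
  cycle 1 → 0 → 1: weight = 5, length = 2, mean = 5/2 ≈ 2.500
Minimum mean = 2.000, attained e.g. along the cycle 0 → 0 with weight 2 and length 1. So λ(A) = 2/1 = 2.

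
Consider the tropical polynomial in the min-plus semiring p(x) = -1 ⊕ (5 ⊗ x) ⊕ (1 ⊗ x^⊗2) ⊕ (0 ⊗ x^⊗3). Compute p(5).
p(5) = -1

A tropical monomial a ⊗ x^⊗i evaluates to a + i · x. Evaluating each term at x = 5:
  Term 0 contributes -1 + 0 · 5 = -1
  Term 1 contributes 5 + 1 · 5 = 10
  Term 2 contributes 1 + 2 · 5 = 11
  Term 3 contributes 0 + 3 · 5 = 15
p(5) = ⊕ of these = min[-1, 10, 11, 15] = -1.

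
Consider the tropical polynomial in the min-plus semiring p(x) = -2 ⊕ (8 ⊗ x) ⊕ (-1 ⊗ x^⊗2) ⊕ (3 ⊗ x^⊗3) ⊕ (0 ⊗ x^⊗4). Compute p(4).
p(4) = -2

A tropical monomial a ⊗ x^⊗i evaluates to a + i · x. Evaluating each term at x = 4:
  Term 0 contributes -2 + 0 · 4 = -2
  Term 1 contributes 8 + 1 · 4 = 12
  Term 2 contributes -1 + 2 · 4 = 7
  Term 3 contributes 3 + 3 · 4 = 15
  Term 4 contributes 0 + 4 · 4 = 16
p(4) = ⊕ of these = min[-2, 12, 7, 15, 16] = -2.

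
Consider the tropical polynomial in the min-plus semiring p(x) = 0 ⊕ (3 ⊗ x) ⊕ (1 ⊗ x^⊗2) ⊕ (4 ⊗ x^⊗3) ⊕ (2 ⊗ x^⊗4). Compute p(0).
p(0) = 0

A tropical monomial a ⊗ x^⊗i evaluates to a + i · x. Evaluating each term at x = 0:
  Term 0 contributes 0 + 0 · 0 = 0
  Term 1 contributes 3 + 1 · 0 = 3
  Term 2 contributes 1 + 2 · 0 = 1
  Term 3 contributes 4 + 3 · 0 = 4
  Term 4 contributes 2 + 4 · 0 = 2
p(0) = ⊕ of these = min[0, 3, 1, 4, 2] = 0.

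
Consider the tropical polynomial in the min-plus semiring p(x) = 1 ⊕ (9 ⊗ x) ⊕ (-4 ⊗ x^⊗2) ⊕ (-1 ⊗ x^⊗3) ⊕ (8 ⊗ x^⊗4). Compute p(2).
p(2) = 0

A tropical monomial a ⊗ x^⊗i evaluates to a + i · x. Evaluating each term at x = 2:
  Term 0 contributes 1 + 0 · 2 = 1
  Term 1 contributes 9 + 1 · 2 = 11
  Term 2 contributes -4 + 2 · 2 = 0
  Term 3 contributes -1 + 3 · 2 = 5
  Term 4 contributes 8 + 4 · 2 = 16
p(2) = ⊕ of these = min[1, 11, 0, 5, 16] = 0.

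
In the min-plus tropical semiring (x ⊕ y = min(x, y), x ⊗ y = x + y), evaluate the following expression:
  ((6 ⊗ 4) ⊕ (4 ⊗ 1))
((6 ⊗ 4) ⊕ (4 ⊗ 1)) = 5

Expand innermost to outermost. Recall ⊕ takes the minimum of its arguments and ⊗ takes their sum. Working out the expression ((6 ⊗ 4) ⊕ (4 ⊗ 1)) gives 5.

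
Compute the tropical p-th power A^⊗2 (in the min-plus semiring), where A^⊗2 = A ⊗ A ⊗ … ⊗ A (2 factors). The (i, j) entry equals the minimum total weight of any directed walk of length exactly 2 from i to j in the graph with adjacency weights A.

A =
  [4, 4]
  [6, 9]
A^⊗2 =
  [8, 8]
  [10, 10]

Each entry (A^⊗2)_ij equals the minimum over all length-2 walks i = v_0 → v_1 → … → v_2 = j of Σ_t A[v_t][v_{t+1}]. For example, for (i, j) = (0, 1) we minimise over 2 possible intermediate vertex sequences; the minimum is 8, attained along the walk 0 → 0 → 1.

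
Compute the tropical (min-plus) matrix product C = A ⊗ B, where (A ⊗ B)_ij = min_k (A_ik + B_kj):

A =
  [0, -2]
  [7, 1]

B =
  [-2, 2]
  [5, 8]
A ⊗ B =
  [-2, 2]
  [5, 9]

Apply the min-plus product entry-by-entry:
  C[0][0] = min over k of (A[0][0] + B[0][0] = 0 + -2 = -2, A[0][1] + B[1][0] = -2 + 5 = 3) = -2 (attained at k = 0)
  C[0][1] = min over k of (A[0][0] + B[0][1] = 0 + 2 = 2, A[0][1] + B[1][1] = -2 + 8 = 6) = 2 (attained at k = 0)
  C[1][0] = min over k of (A[1][0] + B[0][0] = 7 + -2 = 5, A[1][1] + B[1][0] = 1 + 5 = 6) = 5 (attained at k = 0)
  C[1][1] = min over k of (A[1][0] + B[0][1] = 7 + 2 = 9, A[1][1] + B[1][1] = 1 + 8 = 9) = 9 (attained at k = 0)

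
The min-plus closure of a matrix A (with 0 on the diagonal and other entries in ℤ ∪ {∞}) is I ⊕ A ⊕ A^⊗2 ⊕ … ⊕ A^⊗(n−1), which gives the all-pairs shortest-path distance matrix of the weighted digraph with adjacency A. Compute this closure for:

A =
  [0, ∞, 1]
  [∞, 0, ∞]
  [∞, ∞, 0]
Closure =
  [0, ∞, 1]
  [∞, 0, ∞]
  [∞, ∞, 0]

This is the Floyd-Warshall all-pairs shortest-path computation. For each intermediate vertex k = 0, 1, …, 2, update dist[i][j] ← min(dist[i][j], dist[i][k] + dist[k][j]). The final matrix gives, for each (i, j), the minimum total weight of any directed path from i to j (possibly empty when i = j).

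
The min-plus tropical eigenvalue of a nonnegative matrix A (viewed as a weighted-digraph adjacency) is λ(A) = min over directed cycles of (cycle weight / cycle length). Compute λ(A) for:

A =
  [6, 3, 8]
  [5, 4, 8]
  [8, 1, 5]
λ(A) = 4

Enumerate directed cycles and compute their means (weight / length). Sample:
  cycle 0 → 0: weight = 6, length = 1, mean = 6/1 ≈ 6.000
  cycle 1 → 1: weight = 4, length = 1, mean = 4/1 ≈ 4.000
  cycle 2 → 2: weight = 5, length = 1, mean = 5/1 ≈ 5.000
  cycle 0 → 1 → 0: weight = 8, length = 2, mean = 8/2 ≈ 4.000
  cycle 0 → 2 → 0: weight = 16, length = 2, mean = 16/2 ≈ 8.000
  cycle 1 → 0 → 1: weight = 8, length = 2, mean = 8/2 ≈ 4.000
Minimum mean = 4.000, attained e.g. along the cycle 1 → 1 with weight 4 and length 1. So λ(A) = 4/1 = 4.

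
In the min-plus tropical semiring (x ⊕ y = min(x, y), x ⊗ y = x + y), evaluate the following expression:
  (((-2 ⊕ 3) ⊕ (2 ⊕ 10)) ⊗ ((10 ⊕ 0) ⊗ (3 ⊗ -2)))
(((-2 ⊕ 3) ⊕ (2 ⊕ 10)) ⊗ ((10 ⊕ 0) ⊗ (3 ⊗ -2))) = -1

Expand innermost to outermost. Recall ⊕ takes the minimum of its arguments and ⊗ takes their sum. Working out the expression (((-2 ⊕ 3) ⊕ (2 ⊕ 10)) ⊗ ((10 ⊕ 0) ⊗ (3 ⊗ -2))) gives -1.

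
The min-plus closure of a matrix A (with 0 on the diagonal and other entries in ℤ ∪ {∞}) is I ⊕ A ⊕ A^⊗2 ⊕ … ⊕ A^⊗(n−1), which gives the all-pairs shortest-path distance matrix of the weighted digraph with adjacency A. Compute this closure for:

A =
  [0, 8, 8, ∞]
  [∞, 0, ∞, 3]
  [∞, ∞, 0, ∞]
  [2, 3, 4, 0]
Closure =
  [0, 8, 8, 11]
  [5, 0, 7, 3]
  [∞, ∞, 0, ∞]
  [2, 3, 4, 0]

This is the Floyd-Warshall all-pairs shortest-path computation. For each intermediate vertex k = 0, 1, …, 3, update dist[i][j] ← min(dist[i][j], dist[i][k] + dist[k][j]). The final matrix gives, for each (i, j), the minimum total weight of any directed path from i to j (possibly empty when i = j).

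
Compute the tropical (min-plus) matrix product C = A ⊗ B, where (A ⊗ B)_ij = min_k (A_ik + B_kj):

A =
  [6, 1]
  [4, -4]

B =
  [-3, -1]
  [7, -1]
A ⊗ B =
  [3, 0]
  [1, -5]

Apply the min-plus product entry-by-entry:
  C[0][0] = min over k of (A[0][0] + B[0][0] = 6 + -3 = 3, A[0][1] + B[1][0] = 1 + 7 = 8) = 3 (attained at k = 0)
  C[0][1] = min over k of (A[0][0] + B[0][1] = 6 + -1 = 5, A[0][1] + B[1][1] = 1 + -1 = 0) = 0 (attained at k = 1)
  C[1][0] = min over k of (A[1][0] + B[0][0] = 4 + -3 = 1, A[1][1] + B[1][0] = -4 + 7 = 3) = 1 (attained at k = 0)
  C[1][1] = min over k of (A[1][0] + B[0][1] = 4 + -1 = 3, A[1][1] + B[1][1] = -4 + -1 = -5) = -5 (attained at k = 1)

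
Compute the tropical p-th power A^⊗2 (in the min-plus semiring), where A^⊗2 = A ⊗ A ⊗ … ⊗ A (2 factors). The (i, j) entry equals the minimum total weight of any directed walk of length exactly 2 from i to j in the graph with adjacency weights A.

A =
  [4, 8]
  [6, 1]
A^⊗2 =
  [8, 9]
  [7, 2]

Each entry (A^⊗2)_ij equals the minimum over all length-2 walks i = v_0 → v_1 → … → v_2 = j of Σ_t A[v_t][v_{t+1}]. For example, for (i, j) = (0, 1) we minimise over 2 possible intermediate vertex sequences; the minimum is 9, attained along the walk 0 → 1 → 1.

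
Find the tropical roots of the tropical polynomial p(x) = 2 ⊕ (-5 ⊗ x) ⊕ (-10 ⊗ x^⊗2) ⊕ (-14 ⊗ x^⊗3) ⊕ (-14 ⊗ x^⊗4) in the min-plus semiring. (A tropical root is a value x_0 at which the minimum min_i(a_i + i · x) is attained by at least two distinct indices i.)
Roots: {0, 4, 5, 7}

Each tropical root is a break point of the lower envelope of the lines y = a_i + i · x (there are 5 lines, with slopes 0, 1, ..., 4). Only the lines that attain the minimum somewhere contribute to roots; other lines are dominated. Here the surviving (envelope) indices are i = 4, i = 3, i = 2, i = 1, i = 0.
Intersections between consecutive envelope lines give the roots: for adjacent envelope indices i < j the intersection is x = (a_i − a_j) / (j − i). Reading off the sorted break points: {0, 4, 5, 7}.
Verification: at each break x_0, at least two indices attain the minimum of min_i(a_i + i · x_0).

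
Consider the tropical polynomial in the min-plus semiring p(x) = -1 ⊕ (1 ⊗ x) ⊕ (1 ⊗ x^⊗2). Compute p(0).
p(0) = -1

A tropical monomial a ⊗ x^⊗i evaluates to a + i · x. Evaluating each term at x = 0:
  Term 0 contributes -1 + 0 · 0 = -1
  Term 1 contributes 1 + 1 · 0 = 1
  Term 2 contributes 1 + 2 · 0 = 1
p(0) = ⊕ of these = min[-1, 1, 1] = -1.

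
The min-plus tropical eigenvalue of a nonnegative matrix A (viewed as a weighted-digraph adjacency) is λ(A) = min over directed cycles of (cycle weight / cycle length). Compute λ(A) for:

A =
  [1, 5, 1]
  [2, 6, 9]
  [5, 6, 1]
λ(A) = 1

Enumerate directed cycles and compute their means (weight / length). Sample:
  cycle 0 → 0: weight = 1, length = 1, mean = 1/1 ≈ 1.000
  cycle 1 → 1: weight = 6, length = 1, mean = 6/1 ≈ 6.000
  cycle 2 → 2: weight = 1, length = 1, mean = 1/1 ≈ 1.000
  cycle 0 → 1 → 0: weight = 7, length = 2, mean = 7/2 ≈ 3.500
  cycle 0 → 2 → 0: weight = 6, length = 2, mean = 6/2 ≈ 3.000
  cycle 1 → 0 → 1: weight = 7, length = 2, mean = 7/2 ≈ 3.500
Minimum mean = 1.000, attained e.g. along the cycle 0 → 0 with weight 1 and length 1. So λ(A) = 1/1 = 1.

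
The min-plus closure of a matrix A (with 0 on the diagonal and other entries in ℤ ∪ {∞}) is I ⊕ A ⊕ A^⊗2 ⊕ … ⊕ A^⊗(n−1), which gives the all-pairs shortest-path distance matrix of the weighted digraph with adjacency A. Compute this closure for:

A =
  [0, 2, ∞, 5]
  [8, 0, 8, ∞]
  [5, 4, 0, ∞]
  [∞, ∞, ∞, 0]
Closure =
  [0, 2, 10, 5]
  [8, 0, 8, 13]
  [5, 4, 0, 10]
  [∞, ∞, ∞, 0]

This is the Floyd-Warshall all-pairs shortest-path computation. For each intermediate vertex k = 0, 1, …, 3, update dist[i][j] ← min(dist[i][j], dist[i][k] + dist[k][j]). The final matrix gives, for each (i, j), the minimum total weight of any directed path from i to j (possibly empty when i = j).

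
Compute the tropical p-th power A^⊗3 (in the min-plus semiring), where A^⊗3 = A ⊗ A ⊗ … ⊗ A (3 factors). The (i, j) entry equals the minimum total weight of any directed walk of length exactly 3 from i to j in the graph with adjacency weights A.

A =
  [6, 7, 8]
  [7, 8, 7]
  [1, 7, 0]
A^⊗3 =
  [9, 15, 8]
  [8, 14, 7]
  [1, 7, 0]

Each entry (A^⊗3)_ij equals the minimum over all length-3 walks i = v_0 → v_1 → … → v_3 = j of Σ_t A[v_t][v_{t+1}]. For example, for (i, j) = (0, 2) we minimise over 9 possible intermediate vertex sequences; the minimum is 8, attained along the walk 0 → 2 → 2 → 2.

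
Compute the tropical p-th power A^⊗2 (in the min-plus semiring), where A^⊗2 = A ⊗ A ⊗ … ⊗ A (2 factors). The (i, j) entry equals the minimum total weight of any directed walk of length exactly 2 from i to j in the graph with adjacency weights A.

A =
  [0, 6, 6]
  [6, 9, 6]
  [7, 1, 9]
A^⊗2 =
  [0, 6, 6]
  [6, 7, 12]
  [7, 10, 7]

Each entry (A^⊗2)_ij equals the minimum over all length-2 walks i = v_0 → v_1 → … → v_2 = j of Σ_t A[v_t][v_{t+1}]. For example, for (i, j) = (0, 2) we minimise over 3 possible intermediate vertex sequences; the minimum is 6, attained along the walk 0 → 0 → 2.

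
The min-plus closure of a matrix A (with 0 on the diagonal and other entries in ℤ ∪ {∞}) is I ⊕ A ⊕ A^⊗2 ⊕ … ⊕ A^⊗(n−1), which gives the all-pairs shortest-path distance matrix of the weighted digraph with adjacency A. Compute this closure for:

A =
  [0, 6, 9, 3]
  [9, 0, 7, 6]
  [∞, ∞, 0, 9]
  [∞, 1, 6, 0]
Closure =
  [0, 4, 9, 3]
  [9, 0, 7, 6]
  [19, 10, 0, 9]
  [10, 1, 6, 0]

This is the Floyd-Warshall all-pairs shortest-path computation. For each intermediate vertex k = 0, 1, …, 3, update dist[i][j] ← min(dist[i][j], dist[i][k] + dist[k][j]). The final matrix gives, for each (i, j), the minimum total weight of any directed path from i to j (possibly empty when i = j).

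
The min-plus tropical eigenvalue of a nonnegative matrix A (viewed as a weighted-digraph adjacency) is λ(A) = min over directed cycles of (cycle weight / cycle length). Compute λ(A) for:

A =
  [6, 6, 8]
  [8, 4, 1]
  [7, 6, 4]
λ(A) = 7/2

Enumerate directed cycles and compute their means (weight / length). Sample:
  cycle 0 → 0: weight = 6, length = 1, mean = 6/1 ≈ 6.000
  cycle 1 → 1: weight = 4, length = 1, mean = 4/1 ≈ 4.000
  cycle 2 → 2: weight = 4, length = 1, mean = 4/1 ≈ 4.000
  cycle 0 → 1 → 0: weight = 14, length = 2, mean = 14/2 ≈ 7.000
  cycle 0 → 2 → 0: weight = 15, length = 2, mean = 15/2 ≈ 7.500
  cycle 1 → 0 → 1: weight = 14, length = 2, mean = 14/2 ≈ 7.000
Minimum mean = 3.500, attained e.g. along the cycle 1 → 2 → 1 with weight 7 and length 2. So λ(A) = 7/2 = 7/2.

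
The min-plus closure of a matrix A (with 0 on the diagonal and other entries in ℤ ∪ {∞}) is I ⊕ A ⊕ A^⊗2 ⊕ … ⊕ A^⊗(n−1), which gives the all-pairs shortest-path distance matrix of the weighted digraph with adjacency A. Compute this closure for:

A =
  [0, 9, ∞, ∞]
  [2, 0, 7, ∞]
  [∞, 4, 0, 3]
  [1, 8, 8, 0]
Closure =
  [0, 9, 16, 19]
  [2, 0, 7, 10]
  [4, 4, 0, 3]
  [1, 8, 8, 0]

This is the Floyd-Warshall all-pairs shortest-path computation. For each intermediate vertex k = 0, 1, …, 3, update dist[i][j] ← min(dist[i][j], dist[i][k] + dist[k][j]). The final matrix gives, for each (i, j), the minimum total weight of any directed path from i to j (possibly empty when i = j).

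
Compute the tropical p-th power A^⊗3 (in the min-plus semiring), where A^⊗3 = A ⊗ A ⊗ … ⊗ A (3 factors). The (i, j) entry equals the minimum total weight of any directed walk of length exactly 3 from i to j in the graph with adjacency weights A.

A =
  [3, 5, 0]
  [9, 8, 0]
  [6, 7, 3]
A^⊗3 =
  [9, 10, 6]
  [9, 10, 6]
  [12, 13, 9]

Each entry (A^⊗3)_ij equals the minimum over all length-3 walks i = v_0 → v_1 → … → v_3 = j of Σ_t A[v_t][v_{t+1}]. For example, for (i, j) = (0, 2) we minimise over 9 possible intermediate vertex sequences; the minimum is 6, attained along the walk 0 → 0 → 0 → 2.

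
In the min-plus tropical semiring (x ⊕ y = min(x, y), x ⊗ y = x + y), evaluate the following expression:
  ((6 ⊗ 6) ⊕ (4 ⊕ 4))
((6 ⊗ 6) ⊕ (4 ⊕ 4)) = 4

Expand innermost to outermost. Recall ⊕ takes the minimum of its arguments and ⊗ takes their sum. Working out the expression ((6 ⊗ 6) ⊕ (4 ⊕ 4)) gives 4.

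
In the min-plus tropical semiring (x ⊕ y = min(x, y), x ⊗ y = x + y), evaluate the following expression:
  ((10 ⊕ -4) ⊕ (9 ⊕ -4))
((10 ⊕ -4) ⊕ (9 ⊕ -4)) = -4

Expand innermost to outermost. Recall ⊕ takes the minimum of its arguments and ⊗ takes their sum. Working out the expression ((10 ⊕ -4) ⊕ (9 ⊕ -4)) gives -4.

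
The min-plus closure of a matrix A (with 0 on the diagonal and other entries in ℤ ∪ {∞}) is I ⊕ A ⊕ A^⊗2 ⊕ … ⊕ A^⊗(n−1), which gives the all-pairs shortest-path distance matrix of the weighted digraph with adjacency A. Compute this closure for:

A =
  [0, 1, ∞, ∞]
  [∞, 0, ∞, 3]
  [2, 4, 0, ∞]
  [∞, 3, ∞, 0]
Closure =
  [0, 1, ∞, 4]
  [∞, 0, ∞, 3]
  [2, 3, 0, 6]
  [∞, 3, ∞, 0]

This is the Floyd-Warshall all-pairs shortest-path computation. For each intermediate vertex k = 0, 1, …, 3, update dist[i][j] ← min(dist[i][j], dist[i][k] + dist[k][j]). The final matrix gives, for each (i, j), the minimum total weight of any directed path from i to j (possibly empty when i = j).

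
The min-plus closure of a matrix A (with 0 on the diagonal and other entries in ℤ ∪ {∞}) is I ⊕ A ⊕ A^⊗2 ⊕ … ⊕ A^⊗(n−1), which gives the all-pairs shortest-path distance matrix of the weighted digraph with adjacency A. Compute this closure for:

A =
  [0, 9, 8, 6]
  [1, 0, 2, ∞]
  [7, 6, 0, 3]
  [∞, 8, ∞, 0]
Closure =
  [0, 9, 8, 6]
  [1, 0, 2, 5]
  [7, 6, 0, 3]
  [9, 8, 10, 0]

This is the Floyd-Warshall all-pairs shortest-path computation. For each intermediate vertex k = 0, 1, …, 3, update dist[i][j] ← min(dist[i][j], dist[i][k] + dist[k][j]). The final matrix gives, for each (i, j), the minimum total weight of any directed path from i to j (possibly empty when i = j).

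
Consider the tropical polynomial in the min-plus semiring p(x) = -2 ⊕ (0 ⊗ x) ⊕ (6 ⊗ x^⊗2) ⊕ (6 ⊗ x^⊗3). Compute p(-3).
p(-3) = -3

A tropical monomial a ⊗ x^⊗i evaluates to a + i · x. Evaluating each term at x = -3:
  Term 0 contributes -2 + 0 · -3 = -2
  Term 1 contributes 0 + 1 · -3 = -3
  Term 2 contributes 6 + 2 · -3 = 0
  Term 3 contributes 6 + 3 · -3 = -3
p(-3) = ⊕ of these = min[-2, -3, 0, -3] = -3.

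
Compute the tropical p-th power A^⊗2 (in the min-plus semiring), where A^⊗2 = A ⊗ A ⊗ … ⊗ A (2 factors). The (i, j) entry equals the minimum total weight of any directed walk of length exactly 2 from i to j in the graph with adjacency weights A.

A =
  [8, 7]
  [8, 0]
A^⊗2 =
  [15, 7]
  [8, 0]

Each entry (A^⊗2)_ij equals the minimum over all length-2 walks i = v_0 → v_1 → … → v_2 = j of Σ_t A[v_t][v_{t+1}]. For example, for (i, j) = (0, 1) we minimise over 2 possible intermediate vertex sequences; the minimum is 7, attained along the walk 0 → 1 → 1.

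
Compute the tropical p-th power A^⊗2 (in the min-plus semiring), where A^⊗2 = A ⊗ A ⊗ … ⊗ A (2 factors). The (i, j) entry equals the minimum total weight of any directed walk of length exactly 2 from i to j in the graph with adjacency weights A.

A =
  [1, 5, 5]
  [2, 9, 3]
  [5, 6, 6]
A^⊗2 =
  [2, 6, 6]
  [3, 7, 7]
  [6, 10, 9]

Each entry (A^⊗2)_ij equals the minimum over all length-2 walks i = v_0 → v_1 → … → v_2 = j of Σ_t A[v_t][v_{t+1}]. For example, for (i, j) = (0, 2) we minimise over 3 possible intermediate vertex sequences; the minimum is 6, attained along the walk 0 → 0 → 2.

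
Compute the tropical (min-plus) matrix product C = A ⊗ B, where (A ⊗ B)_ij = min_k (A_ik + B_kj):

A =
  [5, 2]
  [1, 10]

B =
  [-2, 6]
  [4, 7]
A ⊗ B =
  [3, 9]
  [-1, 7]

Apply the min-plus product entry-by-entry:
  C[0][0] = min over k of (A[0][0] + B[0][0] = 5 + -2 = 3, A[0][1] + B[1][0] = 2 + 4 = 6) = 3 (attained at k = 0)
  C[0][1] = min over k of (A[0][0] + B[0][1] = 5 + 6 = 11, A[0][1] + B[1][1] = 2 + 7 = 9) = 9 (attained at k = 1)
  C[1][0] = min over k of (A[1][0] + B[0][0] = 1 + -2 = -1, A[1][1] + B[1][0] = 10 + 4 = 14) = -1 (attained at k = 0)
  C[1][1] = min over k of (A[1][0] + B[0][1] = 1 + 6 = 7, A[1][1] + B[1][1] = 10 + 7 = 17) = 7 (attained at k = 0)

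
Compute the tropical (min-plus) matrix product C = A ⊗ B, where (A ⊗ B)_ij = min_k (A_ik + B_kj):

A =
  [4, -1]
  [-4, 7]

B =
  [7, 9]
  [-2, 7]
A ⊗ B =
  [-3, 6]
  [3, 5]

Apply the min-plus product entry-by-entry:
  C[0][0] = min over k of (A[0][0] + B[0][0] = 4 + 7 = 11, A[0][1] + B[1][0] = -1 + -2 = -3) = -3 (attained at k = 1)
  C[0][1] = min over k of (A[0][0] + B[0][1] = 4 + 9 = 13, A[0][1] + B[1][1] = -1 + 7 = 6) = 6 (attained at k = 1)
  C[1][0] = min over k of (A[1][0] + B[0][0] = -4 + 7 = 3, A[1][1] + B[1][0] = 7 + -2 = 5) = 3 (attained at k = 0)
  C[1][1] = min over k of (A[1][0] + B[0][1] = -4 + 9 = 5, A[1][1] + B[1][1] = 7 + 7 = 14) = 5 (attained at k = 0)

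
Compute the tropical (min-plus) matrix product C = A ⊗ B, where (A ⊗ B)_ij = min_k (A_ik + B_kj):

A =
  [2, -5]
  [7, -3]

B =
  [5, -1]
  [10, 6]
A ⊗ B =
  [5, 1]
  [7, 3]

Apply the min-plus product entry-by-entry:
  C[0][0] = min over k of (A[0][0] + B[0][0] = 2 + 5 = 7, A[0][1] + B[1][0] = -5 + 10 = 5) = 5 (attained at k = 1)
  C[0][1] = min over k of (A[0][0] + B[0][1] = 2 + -1 = 1, A[0][1] + B[1][1] = -5 + 6 = 1) = 1 (attained at k = 0)
  C[1][0] = min over k of (A[1][0] + B[0][0] = 7 + 5 = 12, A[1][1] + B[1][0] = -3 + 10 = 7) = 7 (attained at k = 1)
  C[1][1] = min over k of (A[1][0] + B[0][1] = 7 + -1 = 6, A[1][1] + B[1][1] = -3 + 6 = 3) = 3 (attained at k = 1)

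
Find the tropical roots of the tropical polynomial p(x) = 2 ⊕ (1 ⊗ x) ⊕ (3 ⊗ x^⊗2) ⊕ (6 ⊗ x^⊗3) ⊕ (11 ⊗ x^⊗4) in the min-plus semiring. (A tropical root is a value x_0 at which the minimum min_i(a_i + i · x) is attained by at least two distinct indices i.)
Roots: {-5, -3, -2, 1}

Each tropical root is a break point of the lower envelope of the lines y = a_i + i · x (there are 5 lines, with slopes 0, 1, ..., 4). Only the lines that attain the minimum somewhere contribute to roots; other lines are dominated. Here the surviving (envelope) indices are i = 4, i = 3, i = 2, i = 1, i = 0.
Intersections between consecutive envelope lines give the roots: for adjacent envelope indices i < j the intersection is x = (a_i − a_j) / (j − i). Reading off the sorted break points: {-5, -3, -2, 1}.
Verification: at each break x_0, at least two indices attain the minimum of min_i(a_i + i · x_0).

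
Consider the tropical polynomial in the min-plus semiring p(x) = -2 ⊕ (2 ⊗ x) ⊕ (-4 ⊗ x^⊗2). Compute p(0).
p(0) = -4

A tropical monomial a ⊗ x^⊗i evaluates to a + i · x. Evaluating each term at x = 0:
  Term 0 contributes -2 + 0 · 0 = -2
  Term 1 contributes 2 + 1 · 0 = 2
  Term 2 contributes -4 + 2 · 0 = -4
p(0) = ⊕ of these = min[-2, 2, -4] = -4.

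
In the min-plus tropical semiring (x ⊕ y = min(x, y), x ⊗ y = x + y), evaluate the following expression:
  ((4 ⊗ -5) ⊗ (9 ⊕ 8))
((4 ⊗ -5) ⊗ (9 ⊕ 8)) = 7

Expand innermost to outermost. Recall ⊕ takes the minimum of its arguments and ⊗ takes their sum. Working out the expression ((4 ⊗ -5) ⊗ (9 ⊕ 8)) gives 7.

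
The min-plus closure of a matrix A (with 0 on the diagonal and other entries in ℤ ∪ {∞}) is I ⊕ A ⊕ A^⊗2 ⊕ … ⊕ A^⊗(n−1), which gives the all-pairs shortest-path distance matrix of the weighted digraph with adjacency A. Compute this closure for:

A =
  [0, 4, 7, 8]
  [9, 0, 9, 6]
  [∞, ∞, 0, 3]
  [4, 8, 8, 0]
Closure =
  [0, 4, 7, 8]
  [9, 0, 9, 6]
  [7, 11, 0, 3]
  [4, 8, 8, 0]

This is the Floyd-Warshall all-pairs shortest-path computation. For each intermediate vertex k = 0, 1, …, 3, update dist[i][j] ← min(dist[i][j], dist[i][k] + dist[k][j]). The final matrix gives, for each (i, j), the minimum total weight of any directed path from i to j (possibly empty when i = j).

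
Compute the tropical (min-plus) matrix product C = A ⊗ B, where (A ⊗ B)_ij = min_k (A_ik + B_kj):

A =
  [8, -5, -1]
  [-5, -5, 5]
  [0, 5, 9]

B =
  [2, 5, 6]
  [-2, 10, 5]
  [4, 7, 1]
A ⊗ B =
  [-7, 5, 0]
  [-7, 0, 0]
  [2, 5, 6]

Apply the min-plus product entry-by-entry:
  C[0][0] = min over k of (A[0][0] + B[0][0] = 8 + 2 = 10, A[0][1] + B[1][0] = -5 + -2 = -7, A[0][2] + B[2][0] = -1 + 4 = 3) = -7 (attained at k = 1)
  C[0][1] = min over k of (A[0][0] + B[0][1] = 8 + 5 = 13, A[0][1] + B[1][1] = -5 + 10 = 5, A[0][2] + B[2][1] = -1 + 7 = 6) = 5 (attained at k = 1)
  C[0][2] = min over k of (A[0][0] + B[0][2] = 8 + 6 = 14, A[0][1] + B[1][2] = -5 + 5 = 0, A[0][2] + B[2][2] = -1 + 1 = 0) = 0 (attained at k = 1)
  C[1][0] = min over k of (A[1][0] + B[0][0] = -5 + 2 = -3, A[1][1] + B[1][0] = -5 + -2 = -7, A[1][2] + B[2][0] = 5 + 4 = 9) = -7 (attained at k = 1)
  C[1][1] = min over k of (A[1][0] + B[0][1] = -5 + 5 = 0, A[1][1] + B[1][1] = -5 + 10 = 5, A[1][2] + B[2][1] = 5 + 7 = 12) = 0 (attained at k = 0)
  C[1][2] = min over k of (A[1][0] + B[0][2] = -5 + 6 = 1, A[1][1] + B[1][2] = -5 + 5 = 0, A[1][2] + B[2][2] = 5 + 1 = 6) = 0 (attained at k = 1)
  C[2][0] = min over k of (A[2][0] + B[0][0] = 0 + 2 = 2, A[2][1] + B[1][0] = 5 + -2 = 3, A[2][2] + B[2][0] = 9 + 4 = 13) = 2 (attained at k = 0)
  C[2][1] = min over k of (A[2][0] + B[0][1] = 0 + 5 = 5, A[2][1] + B[1][1] = 5 + 10 = 15, A[2][2] + B[2][1] = 9 + 7 = 16) = 5 (attained at k = 0)
  C[2][2] = min over k of (A[2][0] + B[0][2] = 0 + 6 = 6, A[2][1] + B[1][2] = 5 + 5 = 10, A[2][2] + B[2][2] = 9 + 1 = 10) = 6 (attained at k = 0)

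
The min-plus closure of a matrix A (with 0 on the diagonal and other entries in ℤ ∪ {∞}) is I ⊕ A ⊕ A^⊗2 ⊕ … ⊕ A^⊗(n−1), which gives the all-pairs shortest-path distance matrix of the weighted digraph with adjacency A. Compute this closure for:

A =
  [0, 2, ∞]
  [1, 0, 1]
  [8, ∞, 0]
Closure =
  [0, 2, 3]
  [1, 0, 1]
  [8, 10, 0]

This is the Floyd-Warshall all-pairs shortest-path computation. For each intermediate vertex k = 0, 1, …, 2, update dist[i][j] ← min(dist[i][j], dist[i][k] + dist[k][j]). The final matrix gives, for each (i, j), the minimum total weight of any directed path from i to j (possibly empty when i = j).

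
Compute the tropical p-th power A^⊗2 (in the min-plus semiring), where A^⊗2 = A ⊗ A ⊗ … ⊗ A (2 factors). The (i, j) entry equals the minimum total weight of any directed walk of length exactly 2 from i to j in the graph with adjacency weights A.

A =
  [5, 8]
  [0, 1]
A^⊗2 =
  [8, 9]
  [1, 2]

Each entry (A^⊗2)_ij equals the minimum over all length-2 walks i = v_0 → v_1 → … → v_2 = j of Σ_t A[v_t][v_{t+1}]. For example, for (i, j) = (0, 1) we minimise over 2 possible intermediate vertex sequences; the minimum is 9, attained along the walk 0 → 1 → 1.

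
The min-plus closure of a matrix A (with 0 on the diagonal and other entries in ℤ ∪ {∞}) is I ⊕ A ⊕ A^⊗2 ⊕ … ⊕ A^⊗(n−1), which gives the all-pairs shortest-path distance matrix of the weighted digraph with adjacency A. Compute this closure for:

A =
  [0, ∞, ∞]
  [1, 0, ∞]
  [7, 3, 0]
Closure =
  [0, ∞, ∞]
  [1, 0, ∞]
  [4, 3, 0]

This is the Floyd-Warshall all-pairs shortest-path computation. For each intermediate vertex k = 0, 1, …, 2, update dist[i][j] ← min(dist[i][j], dist[i][k] + dist[k][j]). The final matrix gives, for each (i, j), the minimum total weight of any directed path from i to j (possibly empty when i = j).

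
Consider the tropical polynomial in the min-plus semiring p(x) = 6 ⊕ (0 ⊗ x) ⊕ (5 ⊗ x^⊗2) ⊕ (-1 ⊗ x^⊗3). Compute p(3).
p(3) = 3

A tropical monomial a ⊗ x^⊗i evaluates to a + i · x. Evaluating each term at x = 3:
  Term 0 contributes 6 + 0 · 3 = 6
  Term 1 contributes 0 + 1 · 3 = 3
  Term 2 contributes 5 + 2 · 3 = 11
  Term 3 contributes -1 + 3 · 3 = 8
p(3) = ⊕ of these = min[6, 3, 11, 8] = 3.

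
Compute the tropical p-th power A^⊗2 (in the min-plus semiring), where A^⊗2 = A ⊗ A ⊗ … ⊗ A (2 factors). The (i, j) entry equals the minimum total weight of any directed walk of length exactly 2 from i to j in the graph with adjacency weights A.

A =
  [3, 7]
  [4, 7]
A^⊗2 =
  [6, 10]
  [7, 11]

Each entry (A^⊗2)_ij equals the minimum over all length-2 walks i = v_0 → v_1 → … → v_2 = j of Σ_t A[v_t][v_{t+1}]. For example, for (i, j) = (0, 1) we minimise over 2 possible intermediate vertex sequences; the minimum is 10, attained along the walk 0 → 0 → 1.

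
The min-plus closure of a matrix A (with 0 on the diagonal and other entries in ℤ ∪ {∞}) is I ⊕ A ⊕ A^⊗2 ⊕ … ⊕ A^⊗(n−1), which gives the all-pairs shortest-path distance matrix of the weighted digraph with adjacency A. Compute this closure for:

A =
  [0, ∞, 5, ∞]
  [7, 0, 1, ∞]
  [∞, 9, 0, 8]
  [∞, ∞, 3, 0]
Closure =
  [0, 14, 5, 13]
  [7, 0, 1, 9]
  [16, 9, 0, 8]
  [19, 12, 3, 0]

This is the Floyd-Warshall all-pairs shortest-path computation. For each intermediate vertex k = 0, 1, …, 3, update dist[i][j] ← min(dist[i][j], dist[i][k] + dist[k][j]). The final matrix gives, for each (i, j), the minimum total weight of any directed path from i to j (possibly empty when i = j).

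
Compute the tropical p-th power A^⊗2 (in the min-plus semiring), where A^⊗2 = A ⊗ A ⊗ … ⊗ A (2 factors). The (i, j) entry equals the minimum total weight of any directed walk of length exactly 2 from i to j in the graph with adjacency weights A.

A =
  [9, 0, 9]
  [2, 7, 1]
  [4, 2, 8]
A^⊗2 =
  [2, 7, 1]
  [5, 2, 8]
  [4, 4, 3]

Each entry (A^⊗2)_ij equals the minimum over all length-2 walks i = v_0 → v_1 → … → v_2 = j of Σ_t A[v_t][v_{t+1}]. For example, for (i, j) = (0, 2) we minimise over 3 possible intermediate vertex sequences; the minimum is 1, attained along the walk 0 → 1 → 2.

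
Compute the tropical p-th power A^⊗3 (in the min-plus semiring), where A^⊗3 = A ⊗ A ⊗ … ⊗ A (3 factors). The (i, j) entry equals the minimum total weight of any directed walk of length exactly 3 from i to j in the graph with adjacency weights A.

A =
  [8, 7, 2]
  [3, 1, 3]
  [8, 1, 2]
A^⊗3 =
  [6, 4, 6]
  [5, 3, 5]
  [5, 3, 5]

Each entry (A^⊗3)_ij equals the minimum over all length-3 walks i = v_0 → v_1 → … → v_3 = j of Σ_t A[v_t][v_{t+1}]. For example, for (i, j) = (0, 2) we minimise over 9 possible intermediate vertex sequences; the minimum is 6, attained along the walk 0 → 2 → 1 → 2.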